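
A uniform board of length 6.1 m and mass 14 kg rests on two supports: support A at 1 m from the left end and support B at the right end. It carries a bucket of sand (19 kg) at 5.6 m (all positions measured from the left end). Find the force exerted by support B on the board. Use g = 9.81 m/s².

About support A:
Beam weight: 14 × 9.81 = 137.3 N down at 3.05 m → arm 2.05 m, τ = 137.3 × 2.05 = 281.5 N·m clockwise.
Bucket of sand: 19 × 9.81 = 186.4 N down at 5.6 m → arm 4.6 m, τ = 186.4 × 4.6 = 857.4 N·m clockwise.
Net load moment about support A = 1139 N·m clockwise.
Reaction R at support B is upward at 6.1 m, arm 5.1 m → moment R × 5.1 counterclockwise.
Στ = 0 ⇒ R × 5.1 = 1139 ⇒ R = 223 N.

R_B ≈ 223 N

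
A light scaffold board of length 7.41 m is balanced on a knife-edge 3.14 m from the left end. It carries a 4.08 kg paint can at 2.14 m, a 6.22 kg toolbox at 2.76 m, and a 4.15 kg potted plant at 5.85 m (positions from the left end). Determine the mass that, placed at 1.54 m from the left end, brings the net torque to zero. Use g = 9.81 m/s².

Sum moments about the knife-edge (at 3.14 m from the left end) (the support reaction has zero arm there).
Paint can: 4.08 × 9.81 = 40.02 N down at 2.14 m → arm 1 m, τ = 40.02 × 1 = 40.02 N·m counterclockwise.
Toolbox: 6.22 × 9.81 = 61.02 N down at 2.76 m → arm 0.38 m, τ = 61.02 × 0.38 = 23.19 N·m counterclockwise.
Potted plant: 4.15 × 9.81 = 40.71 N down at 5.85 m → arm 2.71 m, τ = 40.71 × 2.71 = 110.3 N·m clockwise.
Net moment of known loads = 47.09 N·m clockwise.
An unknown mass m at 1.54 m has arm 1.6 m; its moment is m·g·1.6 counterclockwise.
Balancing moments: m × 9.81 × 1.6 = 47.09, giving m = 47.09 / (9.81 × 1.6) = 3 kg.

m ≈ 3 kg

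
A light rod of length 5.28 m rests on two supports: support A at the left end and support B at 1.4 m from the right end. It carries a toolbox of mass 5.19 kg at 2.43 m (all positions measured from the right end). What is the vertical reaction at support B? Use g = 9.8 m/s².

Take moments about support A.
Toolbox: 5.19 × 9.8 = 50.86 N down at 2.43 m → arm 2.85 m, τ = 50.86 × 2.85 = 145 N·m clockwise.
Net load moment about support A = 145 N·m clockwise.
Reaction R at support B is upward at 1.4 m, arm 3.88 m → moment R × 3.88 counterclockwise.
Setting net torque to zero: R × 3.88 = 145 → R = 37.4 N.

R_B ≈ 37.4 N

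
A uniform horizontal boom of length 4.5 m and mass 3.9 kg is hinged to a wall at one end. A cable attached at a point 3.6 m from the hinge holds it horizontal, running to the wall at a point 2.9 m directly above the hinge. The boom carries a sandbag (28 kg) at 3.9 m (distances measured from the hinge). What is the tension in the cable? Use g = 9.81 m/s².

Sum moments about the hinge (the unknown hinge reaction has zero arm there).
Beam weight: 3.9 × 9.81 = 38.26 N down at 2.25 m → arm 2.25 m, τ = 38.26 × 2.25 = 86.08 N·m clockwise.
Sandbag: 28 × 9.81 = 274.7 N down at 3.9 m → arm 3.9 m, τ = 274.7 × 3.9 = 1071 N·m clockwise.
Total clockwise load moment = 1157 N·m.
The cable tension T acts at 3.6 m; only its component perpendicular to the boom, T sinθ, produces torque. sinθ = h/√(h²+d²) = 2.9/√(2.9²+3.6²) = 0.6273.
Στ = 0 ⇒ T × 3.6 × 0.6273 = 1157 ⇒ T = 1157 / 2.258 = 512 N.

T ≈ 512 N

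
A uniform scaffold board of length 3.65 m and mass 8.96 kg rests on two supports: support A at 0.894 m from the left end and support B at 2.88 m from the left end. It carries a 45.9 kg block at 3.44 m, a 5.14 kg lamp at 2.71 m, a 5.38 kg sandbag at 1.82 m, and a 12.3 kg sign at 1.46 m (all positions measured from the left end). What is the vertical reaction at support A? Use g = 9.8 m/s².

R_A ≈ 38.4 N

About support B:
Beam weight: 8.96 × 9.8 = 87.81 N down at 1.825 m → arm 1.055 m, τ = 87.81 × 1.055 = 92.64 N·m counterclockwise.
Block: 45.9 × 9.8 = 449.8 N down at 3.44 m → arm 0.56 m, τ = 449.8 × 0.56 = 251.9 N·m clockwise.
Lamp: 5.14 × 9.8 = 50.37 N down at 2.71 m → arm 0.17 m, τ = 50.37 × 0.17 = 8.563 N·m counterclockwise.
Sandbag: 5.38 × 9.8 = 52.72 N down at 1.82 m → arm 1.06 m, τ = 52.72 × 1.06 = 55.88 N·m counterclockwise.
Sign: 12.3 × 9.8 = 120.5 N down at 1.46 m → arm 1.42 m, τ = 120.5 × 1.42 = 171.1 N·m counterclockwise.
Net load moment about support B = 76.28 N·m counterclockwise.
Reaction R at support A is upward at 0.894 m, arm 1.986 m → moment R × 1.986 clockwise.
Στ = 0 ⇒ R × 1.986 = 76.28 ⇒ R = 38.4 N.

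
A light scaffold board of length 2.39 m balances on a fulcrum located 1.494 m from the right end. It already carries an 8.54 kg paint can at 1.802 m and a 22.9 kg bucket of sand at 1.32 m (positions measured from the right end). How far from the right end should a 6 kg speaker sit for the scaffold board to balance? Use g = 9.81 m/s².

About the fulcrum (at 1.494 m from the right end):
Paint can: 8.54 × 9.81 = 83.78 N down at 1.802 m → arm 0.308 m, τ = 83.78 × 0.308 = 25.8 N·m counterclockwise.
Bucket of sand: 22.9 × 9.81 = 224.6 N down at 1.32 m → arm 0.174 m, τ = 224.6 × 0.174 = 39.08 N·m clockwise.
Net moment of existing loads = 13.28 N·m clockwise.
The speaker weighs 6 × 9.81 = 58.86 N and must supply an equal counterclockwise moment, so its lever arm about the fulcrum is 13.28 / 58.86 = 0.226 m.
That puts it at 1.494 + 0.226 = 1.72 m from the right end.

x ≈ 1.72 m from the right end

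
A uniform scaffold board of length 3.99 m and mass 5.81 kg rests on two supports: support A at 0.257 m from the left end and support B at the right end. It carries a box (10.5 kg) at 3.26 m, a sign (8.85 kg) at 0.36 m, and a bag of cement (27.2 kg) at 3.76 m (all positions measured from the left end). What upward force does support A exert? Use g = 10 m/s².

R_A ≈ 154 N

Take moments about support B.
Beam weight: 5.81 × 10 = 58.1 N down at 1.995 m → arm 1.995 m, τ = 58.1 × 1.995 = 115.9 N·m counterclockwise.
Box: 10.5 × 10 = 105 N down at 3.26 m → arm 0.73 m, τ = 105 × 0.73 = 76.65 N·m counterclockwise.
Sign: 8.85 × 10 = 88.5 N down at 0.36 m → arm 3.63 m, τ = 88.5 × 3.63 = 321.3 N·m counterclockwise.
Bag of cement: 27.2 × 10 = 272 N down at 3.76 m → arm 0.23 m, τ = 272 × 0.23 = 62.56 N·m counterclockwise.
Net load moment about support B = 576.4 N·m counterclockwise.
Reaction R at support A is upward at 0.257 m, arm 3.733 m → moment R × 3.733 clockwise.
Setting net torque to zero: R × 3.733 = 576.4 → R = 154 N.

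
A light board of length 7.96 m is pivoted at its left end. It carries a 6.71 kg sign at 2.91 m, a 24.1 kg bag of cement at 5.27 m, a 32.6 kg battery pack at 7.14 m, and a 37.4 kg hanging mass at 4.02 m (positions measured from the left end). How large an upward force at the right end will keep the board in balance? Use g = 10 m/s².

F ≈ 665 N

Taking torques about the left end:
Sign: 6.71 × 10 = 67.1 N down at 2.91 m → arm 2.91 m, τ = 67.1 × 2.91 = 195.3 N·m clockwise.
Bag of cement: 24.1 × 10 = 241 N down at 5.27 m → arm 5.27 m, τ = 241 × 5.27 = 1270 N·m clockwise.
Battery pack: 32.6 × 10 = 326 N down at 7.14 m → arm 7.14 m, τ = 326 × 7.14 = 2328 N·m clockwise.
Hanging mass: 37.4 × 10 = 374 N down at 4.02 m → arm 4.02 m, τ = 374 × 4.02 = 1503 N·m clockwise.
Net moment of the loads = 5296 N·m clockwise.
The upward force F acts at the right end, arm 7.96 m, giving F × 7.96 counterclockwise.
Στ = 0 ⇒ F × 7.96 = 5296 ⇒ F = 5296 / 7.96 = 665 N.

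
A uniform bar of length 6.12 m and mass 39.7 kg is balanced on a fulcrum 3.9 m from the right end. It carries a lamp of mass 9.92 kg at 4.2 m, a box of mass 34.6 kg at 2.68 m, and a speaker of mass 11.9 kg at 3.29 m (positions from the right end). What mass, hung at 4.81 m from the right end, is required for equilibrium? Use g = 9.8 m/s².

Choose the fulcrum (at 3.9 m from the right end) as the axis so the support reaction has zero arm there.
Beam weight: 39.7 × 9.8 = 389.1 N down at 3.06 m → arm 0.84 m, τ = 389.1 × 0.84 = 326.8 N·m clockwise.
Lamp: 9.92 × 9.8 = 97.22 N down at 4.2 m → arm 0.3 m, τ = 97.22 × 0.3 = 29.17 N·m counterclockwise.
Box: 34.6 × 9.8 = 339.1 N down at 2.68 m → arm 1.22 m, τ = 339.1 × 1.22 = 413.7 N·m clockwise.
Speaker: 11.9 × 9.8 = 116.6 N down at 3.29 m → arm 0.61 m, τ = 116.6 × 0.61 = 71.13 N·m clockwise.
Net moment of known loads = 782.5 N·m clockwise.
An unknown mass m at 4.81 m has arm 0.91 m; its moment is m·g·0.91 counterclockwise.
Balancing moments: m × 9.8 × 0.91 = 782.5, giving m = 782.5 / (9.8 × 0.91) = 87.7 kg.

m ≈ 87.7 kg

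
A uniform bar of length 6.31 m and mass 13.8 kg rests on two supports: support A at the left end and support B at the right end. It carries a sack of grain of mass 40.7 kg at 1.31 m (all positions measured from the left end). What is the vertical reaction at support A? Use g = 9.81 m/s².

Sum moments about support B (its reaction then has zero moment arm).
Beam weight: 13.8 × 9.81 = 135.4 N down at 3.155 m → arm 3.155 m, τ = 135.4 × 3.155 = 427.2 N·m counterclockwise.
Sack of grain: 40.7 × 9.81 = 399.3 N down at 1.31 m → arm 5 m, τ = 399.3 × 5 = 1996 N·m counterclockwise.
Net load moment about support B = 2423 N·m counterclockwise.
Reaction R at support A is upward at 0 m, arm 6.31 m → moment R × 6.31 clockwise.
Setting net torque to zero: R × 6.31 = 2423 → R = 384 N.

R_A ≈ 384 N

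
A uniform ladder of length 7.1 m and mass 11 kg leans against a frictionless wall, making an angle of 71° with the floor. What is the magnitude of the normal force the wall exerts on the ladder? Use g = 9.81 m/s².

Taking torques about the foot of the ladder:
Ladder weight 11×9.81 = 107.9 N acts at 3.55 m along the ladder; its horizontal arm is 3.55·cos71° = 1.156 m → τ = 124.7 N·m clockwise.
Wall normal N acts horizontally at the top; its moment arm is the height L sinθ = 7.1·sin71° = 6.713 m, counterclockwise.
Setting net torque to zero: N × 6.713 = 124.7 → N = 18.6 N.

N_wall ≈ 18.6 N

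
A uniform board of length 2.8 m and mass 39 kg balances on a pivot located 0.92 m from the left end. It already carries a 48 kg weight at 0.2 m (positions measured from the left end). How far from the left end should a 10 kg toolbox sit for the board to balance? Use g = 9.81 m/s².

x ≈ 2.5 m from the left end

Take moments about the pivot (at 0.92 m from the left end).
Beam weight: 39 × 9.81 = 382.6 N down at 1.4 m → arm 0.48 m, τ = 382.6 × 0.48 = 183.6 N·m clockwise.
Weight: 48 × 9.81 = 470.9 N down at 0.2 m → arm 0.72 m, τ = 470.9 × 0.72 = 339 N·m counterclockwise.
Net moment of existing loads = 155.4 N·m counterclockwise.
The toolbox weighs 10 × 9.81 = 98.1 N and must supply an equal clockwise moment, so its lever arm about the pivot is 155.4 / 98.1 = 1.58 m.
That puts it at 0.92 + 1.58 = 2.5 m from the left end.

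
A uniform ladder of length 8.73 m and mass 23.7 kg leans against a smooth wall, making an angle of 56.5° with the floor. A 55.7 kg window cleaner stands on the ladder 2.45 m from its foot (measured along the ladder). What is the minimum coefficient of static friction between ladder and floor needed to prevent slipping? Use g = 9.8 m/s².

Choose the foot of the ladder as the axis so the floor normal and friction both act there and drop out.
Ladder weight 23.7×9.8 = 232.3 N acts at 4.365 m along the ladder; its horizontal arm is 4.365·cos56.5° = 2.409 m → τ = 559.6 N·m clockwise.
Window cleaner: 55.7×9.8 = 545.9 N at 2.45 m → arm 1.352 m → τ = 738.1 N·m clockwise.
Wall normal N acts horizontally at the top; its moment arm is the height L sinθ = 8.73·sin56.5° = 7.28 m, counterclockwise.
Setting net torque to zero: N × 7.28 = 1298 → N = 178.3 N.
ΣFx = 0 ⇒ f = N_wall = 178.3 N. ΣFy = 0 ⇒ N_floor = 778.2 N.
μ_min = f / N_floor = 178.3 / 778.2 = 0.229.

μ_min ≈ 0.229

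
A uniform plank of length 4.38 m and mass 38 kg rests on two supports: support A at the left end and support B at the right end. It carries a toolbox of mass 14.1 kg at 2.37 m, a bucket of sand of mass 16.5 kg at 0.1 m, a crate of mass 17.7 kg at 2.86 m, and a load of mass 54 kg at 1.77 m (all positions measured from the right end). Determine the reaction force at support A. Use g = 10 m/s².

Take moments about support B.
Beam weight: 38 × 10 = 380 N down at 2.19 m → arm 2.19 m, τ = 380 × 2.19 = 832.2 N·m counterclockwise.
Toolbox: 14.1 × 10 = 141 N down at 2.37 m → arm 2.37 m, τ = 141 × 2.37 = 334.2 N·m counterclockwise.
Bucket of sand: 16.5 × 10 = 165 N down at 0.1 m → arm 0.1 m, τ = 165 × 0.1 = 16.5 N·m counterclockwise.
Crate: 17.7 × 10 = 177 N down at 2.86 m → arm 2.86 m, τ = 177 × 2.86 = 506.2 N·m counterclockwise.
Load: 54 × 10 = 540 N down at 1.77 m → arm 1.77 m, τ = 540 × 1.77 = 955.8 N·m counterclockwise.
Net load moment about support B = 2645 N·m counterclockwise.
Reaction R at support A is upward at 4.38 m, arm 4.38 m → moment R × 4.38 clockwise.
Balancing moments: R × 4.38 = 2645, giving R = 604 N.

R_A ≈ 604 N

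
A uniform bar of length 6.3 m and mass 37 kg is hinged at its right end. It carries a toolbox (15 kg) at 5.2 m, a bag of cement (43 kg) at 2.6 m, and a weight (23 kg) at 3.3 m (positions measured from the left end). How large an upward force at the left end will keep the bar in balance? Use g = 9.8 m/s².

F ≈ 562 N

Take moments about the right end.
Beam weight: 37 × 9.8 = 362.6 N down at 3.15 m → arm 3.15 m, τ = 362.6 × 3.15 = 1142 N·m counterclockwise.
Toolbox: 15 × 9.8 = 147 N down at 5.2 m → arm 1.1 m, τ = 147 × 1.1 = 161.7 N·m counterclockwise.
Bag of cement: 43 × 9.8 = 421.4 N down at 2.6 m → arm 3.7 m, τ = 421.4 × 3.7 = 1559 N·m counterclockwise.
Weight: 23 × 9.8 = 225.4 N down at 3.3 m → arm 3 m, τ = 225.4 × 3 = 676.2 N·m counterclockwise.
Net moment of the loads = 3539 N·m counterclockwise.
The upward force F acts at the left end, arm 6.3 m, giving F × 6.3 clockwise.
Setting net torque to zero: F × 6.3 = 3539 → F = 3539 / 6.3 = 562 N.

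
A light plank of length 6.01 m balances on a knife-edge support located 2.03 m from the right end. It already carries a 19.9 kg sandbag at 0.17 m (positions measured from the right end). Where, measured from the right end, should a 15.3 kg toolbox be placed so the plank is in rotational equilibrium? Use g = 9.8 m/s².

Sum moments about the knife-edge support (at 2.03 m from the right end) (the support reaction has zero arm there).
Sandbag: 19.9 × 9.8 = 195 N down at 0.17 m → arm 1.86 m, τ = 195 × 1.86 = 362.7 N·m clockwise.
Net moment of existing loads = 362.7 N·m clockwise.
The toolbox weighs 15.3 × 9.8 = 149.9 N and must supply an equal counterclockwise moment, so its lever arm about the knife-edge support is 362.7 / 149.9 = 2.42 m.
That puts it at 2.03 + 2.42 = 4.45 m from the right end.

x ≈ 4.45 m from the right end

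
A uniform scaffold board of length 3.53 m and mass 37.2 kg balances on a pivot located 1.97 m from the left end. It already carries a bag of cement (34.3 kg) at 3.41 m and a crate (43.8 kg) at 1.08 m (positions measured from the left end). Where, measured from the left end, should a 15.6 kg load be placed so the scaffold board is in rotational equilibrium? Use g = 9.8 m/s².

About the pivot (at 1.97 m from the left end):
Beam weight: 37.2 × 9.8 = 364.6 N down at 1.765 m → arm 0.205 m, τ = 364.6 × 0.205 = 74.74 N·m counterclockwise.
Bag of cement: 34.3 × 9.8 = 336.1 N down at 3.41 m → arm 1.44 m, τ = 336.1 × 1.44 = 484 N·m clockwise.
Crate: 43.8 × 9.8 = 429.2 N down at 1.08 m → arm 0.89 m, τ = 429.2 × 0.89 = 382 N·m counterclockwise.
Net moment of existing loads = 27.26 N·m clockwise.
The load weighs 15.6 × 9.8 = 152.9 N and must supply an equal counterclockwise moment, so its lever arm about the pivot is 27.26 / 152.9 = 0.178 m.
That puts it at 1.97 − 0.178 = 1.79 m from the left end.

x ≈ 1.79 m from the left end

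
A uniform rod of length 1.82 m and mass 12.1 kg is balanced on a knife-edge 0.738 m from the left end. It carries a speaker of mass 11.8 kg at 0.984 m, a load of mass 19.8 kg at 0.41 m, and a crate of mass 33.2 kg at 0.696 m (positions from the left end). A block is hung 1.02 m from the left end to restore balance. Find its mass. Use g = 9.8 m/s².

m ≈ 10.3 kg

Choose the knife-edge (at 0.738 m from the left end) as the axis so the support reaction has zero arm there.
Beam weight: 12.1 × 9.8 = 118.6 N down at 0.91 m → arm 0.172 m, τ = 118.6 × 0.172 = 20.4 N·m clockwise.
Speaker: 11.8 × 9.8 = 115.6 N down at 0.984 m → arm 0.246 m, τ = 115.6 × 0.246 = 28.44 N·m clockwise.
Load: 19.8 × 9.8 = 194 N down at 0.41 m → arm 0.328 m, τ = 194 × 0.328 = 63.63 N·m counterclockwise.
Crate: 33.2 × 9.8 = 325.4 N down at 0.696 m → arm 0.042 m, τ = 325.4 × 0.042 = 13.67 N·m counterclockwise.
Net moment of known loads = 28.46 N·m counterclockwise.
An unknown mass m at 1.02 m has arm 0.282 m; its moment is m·g·0.282 clockwise.
Setting net torque to zero: m × 9.8 × 0.282 = 28.46 → m = 28.46 / (9.8 × 0.282) = 10.3 kg.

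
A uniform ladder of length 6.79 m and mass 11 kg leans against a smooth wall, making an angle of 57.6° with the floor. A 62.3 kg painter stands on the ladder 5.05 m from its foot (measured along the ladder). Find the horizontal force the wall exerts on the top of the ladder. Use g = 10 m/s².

N_wall ≈ 329 N

Choose the foot of the ladder as the axis so the floor normal and friction both act there and drop out.
Ladder weight 11×10 = 110 N acts at 3.395 m along the ladder; its horizontal arm is 3.395·cos57.6° = 1.819 m → τ = 200.1 N·m clockwise.
Painter: 62.3×10 = 623 N at 5.05 m → arm 2.706 m → τ = 1686 N·m clockwise.
Wall normal N acts horizontally at the top; its moment arm is the height L sinθ = 6.79·sin57.6° = 5.733 m, counterclockwise.
Balancing moments: N × 5.733 = 1886, giving N = 329 N.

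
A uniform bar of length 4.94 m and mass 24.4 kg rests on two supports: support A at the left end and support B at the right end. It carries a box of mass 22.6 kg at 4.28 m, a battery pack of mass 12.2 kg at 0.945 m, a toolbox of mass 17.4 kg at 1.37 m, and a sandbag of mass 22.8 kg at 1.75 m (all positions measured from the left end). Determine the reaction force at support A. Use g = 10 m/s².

R_A ≈ 524 N

Take moments about support B.
Beam weight: 24.4 × 10 = 244 N down at 2.47 m → arm 2.47 m, τ = 244 × 2.47 = 602.7 N·m counterclockwise.
Box: 22.6 × 10 = 226 N down at 4.28 m → arm 0.66 m, τ = 226 × 0.66 = 149.2 N·m counterclockwise.
Battery pack: 12.2 × 10 = 122 N down at 0.945 m → arm 3.995 m, τ = 122 × 3.995 = 487.4 N·m counterclockwise.
Toolbox: 17.4 × 10 = 174 N down at 1.37 m → arm 3.57 m, τ = 174 × 3.57 = 621.2 N·m counterclockwise.
Sandbag: 22.8 × 10 = 228 N down at 1.75 m → arm 3.19 m, τ = 228 × 3.19 = 727.3 N·m counterclockwise.
Net load moment about support B = 2588 N·m counterclockwise.
Reaction R at support A is upward at 0 m, arm 4.94 m → moment R × 4.94 clockwise.
Balancing moments: R × 4.94 = 2588, giving R = 524 N.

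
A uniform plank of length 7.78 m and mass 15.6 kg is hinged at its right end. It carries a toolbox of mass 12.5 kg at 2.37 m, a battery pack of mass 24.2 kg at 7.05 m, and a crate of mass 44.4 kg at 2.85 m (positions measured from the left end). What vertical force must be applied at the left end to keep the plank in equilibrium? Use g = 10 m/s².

Take moments about the right end.
Beam weight: 15.6 × 10 = 156 N down at 3.89 m → arm 3.89 m, τ = 156 × 3.89 = 606.8 N·m counterclockwise.
Toolbox: 12.5 × 10 = 125 N down at 2.37 m → arm 5.41 m, τ = 125 × 5.41 = 676.2 N·m counterclockwise.
Battery pack: 24.2 × 10 = 242 N down at 7.05 m → arm 0.73 m, τ = 242 × 0.73 = 176.7 N·m counterclockwise.
Crate: 44.4 × 10 = 444 N down at 2.85 m → arm 4.93 m, τ = 444 × 4.93 = 2189 N·m counterclockwise.
Net moment of the loads = 3649 N·m counterclockwise.
The upward force F acts at the left end, arm 7.78 m, giving F × 7.78 clockwise.
Balancing moments: F × 7.78 = 3649, giving F = 3649 / 7.78 = 469 N.

F ≈ 469 N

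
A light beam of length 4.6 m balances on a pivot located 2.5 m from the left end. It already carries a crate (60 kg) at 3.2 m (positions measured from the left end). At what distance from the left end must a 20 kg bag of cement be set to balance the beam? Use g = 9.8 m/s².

Choose the pivot (at 2.5 m from the left end) as the axis so the support reaction has zero arm there.
Crate: 60 × 9.8 = 588 N down at 3.2 m → arm 0.7 m, τ = 588 × 0.7 = 411.6 N·m clockwise.
Net moment of existing loads = 411.6 N·m clockwise.
The bag of cement weighs 20 × 9.8 = 196 N and must supply an equal counterclockwise moment, so its lever arm about the pivot is 411.6 / 196 = 2.1 m.
That puts it at 2.5 − 2.1 = 0.4 m from the left end.

x ≈ 0.4 m from the left end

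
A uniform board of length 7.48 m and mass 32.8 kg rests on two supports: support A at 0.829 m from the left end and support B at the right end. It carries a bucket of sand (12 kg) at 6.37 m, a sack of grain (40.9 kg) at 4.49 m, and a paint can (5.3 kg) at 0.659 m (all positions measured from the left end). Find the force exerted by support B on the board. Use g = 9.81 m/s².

Choose support A as the axis so its reaction then has zero moment arm.
Beam weight: 32.8 × 9.81 = 321.8 N down at 3.74 m → arm 2.911 m, τ = 321.8 × 2.911 = 936.8 N·m clockwise.
Bucket of sand: 12 × 9.81 = 117.7 N down at 6.37 m → arm 5.541 m, τ = 117.7 × 5.541 = 652.2 N·m clockwise.
Sack of grain: 40.9 × 9.81 = 401.2 N down at 4.49 m → arm 3.661 m, τ = 401.2 × 3.661 = 1469 N·m clockwise.
Paint can: 5.3 × 9.81 = 51.99 N down at 0.659 m → arm 0.17 m, τ = 51.99 × 0.17 = 8.838 N·m counterclockwise.
Net load moment about support A = 3049 N·m clockwise.
Reaction R at support B is upward at 7.48 m, arm 6.651 m → moment R × 6.651 counterclockwise.
Setting net torque to zero: R × 6.651 = 3049 → R = 458 N.

R_B ≈ 458 N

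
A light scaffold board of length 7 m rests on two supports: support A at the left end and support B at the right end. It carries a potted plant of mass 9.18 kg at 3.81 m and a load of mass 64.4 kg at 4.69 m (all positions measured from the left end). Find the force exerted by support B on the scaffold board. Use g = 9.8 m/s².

Sum moments about support A (its reaction then has zero moment arm).
Potted plant: 9.18 × 9.8 = 89.96 N down at 3.81 m → arm 3.81 m, τ = 89.96 × 3.81 = 342.7 N·m clockwise.
Load: 64.4 × 9.8 = 631.1 N down at 4.69 m → arm 4.69 m, τ = 631.1 × 4.69 = 2960 N·m clockwise.
Net load moment about support A = 3303 N·m clockwise.
Reaction R at support B is upward at 7 m, arm 7 m → moment R × 7 counterclockwise.
Στ = 0 ⇒ R × 7 = 3303 ⇒ R = 472 N.

R_B ≈ 472 N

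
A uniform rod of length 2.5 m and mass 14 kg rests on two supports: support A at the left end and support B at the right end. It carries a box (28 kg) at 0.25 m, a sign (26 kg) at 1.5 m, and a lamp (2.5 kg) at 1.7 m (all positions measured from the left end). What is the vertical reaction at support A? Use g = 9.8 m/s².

R_A ≈ 425 N

Choose support B as the axis so its reaction then has zero moment arm.
Beam weight: 14 × 9.8 = 137.2 N down at 1.25 m → arm 1.25 m, τ = 137.2 × 1.25 = 171.5 N·m counterclockwise.
Box: 28 × 9.8 = 274.4 N down at 0.25 m → arm 2.25 m, τ = 274.4 × 2.25 = 617.4 N·m counterclockwise.
Sign: 26 × 9.8 = 254.8 N down at 1.5 m → arm 1 m, τ = 254.8 × 1 = 254.8 N·m counterclockwise.
Lamp: 2.5 × 9.8 = 24.5 N down at 1.7 m → arm 0.8 m, τ = 24.5 × 0.8 = 19.6 N·m counterclockwise.
Net load moment about support B = 1063 N·m counterclockwise.
Reaction R at support A is upward at 0 m, arm 2.5 m → moment R × 2.5 clockwise.
Balancing moments: R × 2.5 = 1063, giving R = 425 N.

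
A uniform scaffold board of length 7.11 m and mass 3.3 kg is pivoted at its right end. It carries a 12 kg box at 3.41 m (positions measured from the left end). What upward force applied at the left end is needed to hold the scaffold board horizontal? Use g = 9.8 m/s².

Choose the right end as the axis so the unknown pivot reaction has zero arm there.
Beam weight: 3.3 × 9.8 = 32.34 N down at 3.555 m → arm 3.555 m, τ = 32.34 × 3.555 = 115 N·m counterclockwise.
Box: 12 × 9.8 = 117.6 N down at 3.41 m → arm 3.7 m, τ = 117.6 × 3.7 = 435.1 N·m counterclockwise.
Net moment of the loads = 550.1 N·m counterclockwise.
The upward force F acts at the left end, arm 7.11 m, giving F × 7.11 clockwise.
For rotational equilibrium, F × 7.11 = 550.1, so F = 550.1 / 7.11 = 77.4 N.

F ≈ 77.4 N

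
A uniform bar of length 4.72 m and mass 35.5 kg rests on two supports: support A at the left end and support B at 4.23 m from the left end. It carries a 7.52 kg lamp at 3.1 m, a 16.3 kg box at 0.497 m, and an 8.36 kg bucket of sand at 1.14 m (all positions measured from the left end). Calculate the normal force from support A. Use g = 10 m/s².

R_A ≈ 382 N

About support B:
Beam weight: 35.5 × 10 = 355 N down at 2.36 m → arm 1.87 m, τ = 355 × 1.87 = 663.9 N·m counterclockwise.
Lamp: 7.52 × 10 = 75.2 N down at 3.1 m → arm 1.13 m, τ = 75.2 × 1.13 = 84.98 N·m counterclockwise.
Box: 16.3 × 10 = 163 N down at 0.497 m → arm 3.733 m, τ = 163 × 3.733 = 608.5 N·m counterclockwise.
Bucket of sand: 8.36 × 10 = 83.6 N down at 1.14 m → arm 3.09 m, τ = 83.6 × 3.09 = 258.3 N·m counterclockwise.
Net load moment about support B = 1616 N·m counterclockwise.
Reaction R at support A is upward at 0 m, arm 4.23 m → moment R × 4.23 clockwise.
For rotational equilibrium, R × 4.23 = 1616, so R = 382 N.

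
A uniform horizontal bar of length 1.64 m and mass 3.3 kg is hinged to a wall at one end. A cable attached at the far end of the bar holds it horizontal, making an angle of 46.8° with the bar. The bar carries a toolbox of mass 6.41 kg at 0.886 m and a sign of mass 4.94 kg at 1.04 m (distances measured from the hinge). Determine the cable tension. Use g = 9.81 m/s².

Sum moments about the hinge (the unknown hinge reaction has zero arm there).
Beam weight: 3.3 × 9.81 = 32.37 N down at 0.82 m → arm 0.82 m, τ = 32.37 × 0.82 = 26.54 N·m clockwise.
Toolbox: 6.41 × 9.81 = 62.88 N down at 0.886 m → arm 0.886 m, τ = 62.88 × 0.886 = 55.71 N·m clockwise.
Sign: 4.94 × 9.81 = 48.46 N down at 1.04 m → arm 1.04 m, τ = 48.46 × 1.04 = 50.4 N·m clockwise.
Total clockwise load moment = 132.7 N·m.
The cable tension T acts at 1.64 m; only its component perpendicular to the bar, T sinθ, produces torque. sin 46.8° = 0.729.
Στ = 0 ⇒ T × 1.64 × 0.729 = 132.7 ⇒ T = 132.7 / 1.196 = 111 N.

T ≈ 111 N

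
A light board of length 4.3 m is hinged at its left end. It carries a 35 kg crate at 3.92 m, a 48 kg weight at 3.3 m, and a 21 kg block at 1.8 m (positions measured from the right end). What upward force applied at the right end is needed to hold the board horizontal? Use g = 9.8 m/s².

F ≈ 259 N

Sum moments about the left end (the unknown pivot reaction has zero arm there).
Crate: 35 × 9.8 = 343 N down at 3.92 m → arm 0.38 m, τ = 343 × 0.38 = 130.3 N·m clockwise.
Weight: 48 × 9.8 = 470.4 N down at 3.3 m → arm 1 m, τ = 470.4 × 1 = 470.4 N·m clockwise.
Block: 21 × 9.8 = 205.8 N down at 1.8 m → arm 2.5 m, τ = 205.8 × 2.5 = 514.5 N·m clockwise.
Net moment of the loads = 1115 N·m clockwise.
The upward force F acts at the right end, arm 4.3 m, giving F × 4.3 counterclockwise.
Balancing moments: F × 4.3 = 1115, giving F = 1115 / 4.3 = 259 N.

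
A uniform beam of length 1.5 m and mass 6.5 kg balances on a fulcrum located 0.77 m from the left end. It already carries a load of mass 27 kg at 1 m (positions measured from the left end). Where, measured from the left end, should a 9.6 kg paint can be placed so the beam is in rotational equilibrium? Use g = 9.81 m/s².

x ≈ 0.137 m from the left end

Take moments about the fulcrum (at 0.77 m from the left end).
Beam weight: 6.5 × 9.81 = 63.77 N down at 0.75 m → arm 0.02 m, τ = 63.77 × 0.02 = 1.275 N·m counterclockwise.
Load: 27 × 9.81 = 264.9 N down at 1 m → arm 0.23 m, τ = 264.9 × 0.23 = 60.93 N·m clockwise.
Net moment of existing loads = 59.66 N·m clockwise.
The paint can weighs 9.6 × 9.81 = 94.18 N and must supply an equal counterclockwise moment, so its lever arm about the fulcrum is 59.66 / 94.18 = 0.633 m.
That puts it at 0.77 − 0.633 = 0.137 m from the left end.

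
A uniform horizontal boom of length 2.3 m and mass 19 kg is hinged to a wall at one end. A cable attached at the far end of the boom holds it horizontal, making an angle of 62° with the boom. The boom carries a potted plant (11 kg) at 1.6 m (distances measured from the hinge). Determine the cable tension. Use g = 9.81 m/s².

Taking torques about the hinge:
Beam weight: 19 × 9.81 = 186.4 N down at 1.15 m → arm 1.15 m, τ = 186.4 × 1.15 = 214.4 N·m clockwise.
Potted plant: 11 × 9.81 = 107.9 N down at 1.6 m → arm 1.6 m, τ = 107.9 × 1.6 = 172.6 N·m clockwise.
Total clockwise load moment = 387 N·m.
The cable tension T acts at 2.3 m; only its component perpendicular to the boom, T sinθ, produces torque. sin 62° = 0.8829.
Setting net torque to zero: T × 2.3 × 0.8829 = 387 → T = 387 / 2.031 = 191 N.

T ≈ 191 N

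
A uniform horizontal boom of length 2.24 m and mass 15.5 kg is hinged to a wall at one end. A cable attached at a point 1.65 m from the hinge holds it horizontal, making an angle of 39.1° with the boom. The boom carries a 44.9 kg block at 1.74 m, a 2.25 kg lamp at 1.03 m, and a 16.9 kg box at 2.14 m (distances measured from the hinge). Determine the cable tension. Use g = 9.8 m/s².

T ≈ 1260 N

Taking torques about the hinge:
Beam weight: 15.5 × 9.8 = 151.9 N down at 1.12 m → arm 1.12 m, τ = 151.9 × 1.12 = 170.1 N·m clockwise.
Block: 44.9 × 9.8 = 440 N down at 1.74 m → arm 1.74 m, τ = 440 × 1.74 = 765.6 N·m clockwise.
Lamp: 2.25 × 9.8 = 22.05 N down at 1.03 m → arm 1.03 m, τ = 22.05 × 1.03 = 22.71 N·m clockwise.
Box: 16.9 × 9.8 = 165.6 N down at 2.14 m → arm 2.14 m, τ = 165.6 × 2.14 = 354.4 N·m clockwise.
Total clockwise load moment = 1313 N·m.
The cable tension T acts at 1.65 m; only its component perpendicular to the boom, T sinθ, produces torque. sin 39.1° = 0.6307.
For rotational equilibrium, T × 1.65 × 0.6307 = 1313, so T = 1313 / 1.041 = 1260 N.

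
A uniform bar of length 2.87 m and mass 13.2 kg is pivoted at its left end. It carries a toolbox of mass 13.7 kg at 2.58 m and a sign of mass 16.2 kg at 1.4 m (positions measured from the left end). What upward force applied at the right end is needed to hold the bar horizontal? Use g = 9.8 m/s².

Choose the left end as the axis so the unknown pivot reaction has zero arm there.
Beam weight: 13.2 × 9.8 = 129.4 N down at 1.435 m → arm 1.435 m, τ = 129.4 × 1.435 = 185.7 N·m clockwise.
Toolbox: 13.7 × 9.8 = 134.3 N down at 2.58 m → arm 2.58 m, τ = 134.3 × 2.58 = 346.5 N·m clockwise.
Sign: 16.2 × 9.8 = 158.8 N down at 1.4 m → arm 1.4 m, τ = 158.8 × 1.4 = 222.3 N·m clockwise.
Net moment of the loads = 754.5 N·m clockwise.
The upward force F acts at the right end, arm 2.87 m, giving F × 2.87 counterclockwise.
Στ = 0 ⇒ F × 2.87 = 754.5 ⇒ F = 754.5 / 2.87 = 263 N.

F ≈ 263 N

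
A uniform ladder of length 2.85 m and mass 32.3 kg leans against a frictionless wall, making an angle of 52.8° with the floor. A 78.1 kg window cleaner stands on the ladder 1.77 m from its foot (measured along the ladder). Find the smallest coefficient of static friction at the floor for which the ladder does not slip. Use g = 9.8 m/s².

Take moments about the foot of the ladder.
Ladder weight 32.3×9.8 = 316.5 N acts at 1.425 m along the ladder; its horizontal arm is 1.425·cos52.8° = 0.8616 m → τ = 272.7 N·m clockwise.
Window cleaner: 78.1×9.8 = 765.4 N at 1.77 m → arm 1.07 m → τ = 819 N·m clockwise.
Wall normal N acts horizontally at the top; its moment arm is the height L sinθ = 2.85·sin52.8° = 2.27 m, counterclockwise.
Balancing moments: N × 2.27 = 1092, giving N = 481.1 N.
ΣFx = 0 ⇒ f = N_wall = 481.1 N. ΣFy = 0 ⇒ N_floor = 1082 N.
μ_min = f / N_floor = 481.1 / 1082 = 0.445.

μ_min ≈ 0.445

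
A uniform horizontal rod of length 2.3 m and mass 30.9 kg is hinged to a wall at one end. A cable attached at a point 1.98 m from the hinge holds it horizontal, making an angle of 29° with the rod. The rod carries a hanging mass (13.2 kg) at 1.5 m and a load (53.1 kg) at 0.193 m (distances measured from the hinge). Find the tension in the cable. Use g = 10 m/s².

About the hinge:
Beam weight: 30.9 × 10 = 309 N down at 1.15 m → arm 1.15 m, τ = 309 × 1.15 = 355.3 N·m clockwise.
Hanging mass: 13.2 × 10 = 132 N down at 1.5 m → arm 1.5 m, τ = 132 × 1.5 = 198 N·m clockwise.
Load: 53.1 × 10 = 531 N down at 0.193 m → arm 0.193 m, τ = 531 × 0.193 = 102.5 N·m clockwise.
Total clockwise load moment = 655.8 N·m.
The cable tension T acts at 1.98 m; only its component perpendicular to the rod, T sinθ, produces torque. sin 29° = 0.4848.
Setting net torque to zero: T × 1.98 × 0.4848 = 655.8 → T = 655.8 / 0.9599 = 683 N.

T ≈ 683 N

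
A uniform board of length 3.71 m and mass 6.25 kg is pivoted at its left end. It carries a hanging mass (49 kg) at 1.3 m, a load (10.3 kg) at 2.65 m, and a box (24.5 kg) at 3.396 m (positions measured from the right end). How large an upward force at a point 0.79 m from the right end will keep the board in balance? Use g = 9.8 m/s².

F ≈ 498 N

Choose the left end as the axis so the unknown pivot reaction has zero arm there.
Beam weight: 6.25 × 9.8 = 61.25 N down at 1.855 m → arm 1.855 m, τ = 61.25 × 1.855 = 113.6 N·m clockwise.
Hanging mass: 49 × 9.8 = 480.2 N down at 1.3 m → arm 2.41 m, τ = 480.2 × 2.41 = 1157 N·m clockwise.
Load: 10.3 × 9.8 = 100.9 N down at 2.65 m → arm 1.06 m, τ = 100.9 × 1.06 = 107 N·m clockwise.
Box: 24.5 × 9.8 = 240.1 N down at 3.396 m → arm 0.314 m, τ = 240.1 × 0.314 = 75.39 N·m clockwise.
Net moment of the loads = 1453 N·m clockwise.
The upward force F acts at a point 0.79 m from the right end, arm 2.92 m, giving F × 2.92 counterclockwise.
Balancing moments: F × 2.92 = 1453, giving F = 1453 / 2.92 = 498 N.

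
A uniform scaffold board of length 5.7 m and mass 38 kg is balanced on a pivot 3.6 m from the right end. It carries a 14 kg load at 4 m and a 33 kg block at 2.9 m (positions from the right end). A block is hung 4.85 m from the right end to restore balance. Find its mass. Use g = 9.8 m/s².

Sum moments about the pivot (at 3.6 m from the right end) (the support reaction has zero arm there).
Beam weight: 38 × 9.8 = 372.4 N down at 2.85 m → arm 0.75 m, τ = 372.4 × 0.75 = 279.3 N·m clockwise.
Load: 14 × 9.8 = 137.2 N down at 4 m → arm 0.4 m, τ = 137.2 × 0.4 = 54.88 N·m counterclockwise.
Block: 33 × 9.8 = 323.4 N down at 2.9 m → arm 0.7 m, τ = 323.4 × 0.7 = 226.4 N·m clockwise.
Net moment of known loads = 450.8 N·m clockwise.
An unknown mass m at 4.85 m has arm 1.25 m; its moment is m·g·1.25 counterclockwise.
Balancing moments: m × 9.8 × 1.25 = 450.8, giving m = 450.8 / (9.8 × 1.25) = 36.8 kg.

m ≈ 36.8 kg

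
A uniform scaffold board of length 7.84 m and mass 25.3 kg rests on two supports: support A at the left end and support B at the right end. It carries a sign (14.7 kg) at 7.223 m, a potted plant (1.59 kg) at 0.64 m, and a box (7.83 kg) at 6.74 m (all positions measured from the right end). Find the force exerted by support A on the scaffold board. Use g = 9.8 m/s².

R_A ≈ 324 N

Choose support B as the axis so its reaction then has zero moment arm.
Beam weight: 25.3 × 9.8 = 247.9 N down at 3.92 m → arm 3.92 m, τ = 247.9 × 3.92 = 971.8 N·m counterclockwise.
Sign: 14.7 × 9.8 = 144.1 N down at 7.223 m → arm 7.223 m, τ = 144.1 × 7.223 = 1041 N·m counterclockwise.
Potted plant: 1.59 × 9.8 = 15.58 N down at 0.64 m → arm 0.64 m, τ = 15.58 × 0.64 = 9.971 N·m counterclockwise.
Box: 7.83 × 9.8 = 76.73 N down at 6.74 m → arm 6.74 m, τ = 76.73 × 6.74 = 517.2 N·m counterclockwise.
Net load moment about support B = 2540 N·m counterclockwise.
Reaction R at support A is upward at 7.84 m, arm 7.84 m → moment R × 7.84 clockwise.
Balancing moments: R × 7.84 = 2540, giving R = 324 N.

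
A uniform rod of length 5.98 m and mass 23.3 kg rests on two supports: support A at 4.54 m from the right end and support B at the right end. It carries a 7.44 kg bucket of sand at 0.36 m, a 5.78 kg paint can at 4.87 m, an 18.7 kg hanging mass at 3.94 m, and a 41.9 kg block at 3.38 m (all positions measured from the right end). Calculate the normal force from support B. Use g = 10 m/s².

R_B ≈ 276 N

Choose support A as the axis so its reaction then has zero moment arm.
Beam weight: 23.3 × 10 = 233 N down at 2.99 m → arm 1.55 m, τ = 233 × 1.55 = 361.2 N·m clockwise.
Bucket of sand: 7.44 × 10 = 74.4 N down at 0.36 m → arm 4.18 m, τ = 74.4 × 4.18 = 311 N·m clockwise.
Paint can: 5.78 × 10 = 57.8 N down at 4.87 m → arm 0.33 m, τ = 57.8 × 0.33 = 19.07 N·m counterclockwise.
Hanging mass: 18.7 × 10 = 187 N down at 3.94 m → arm 0.6 m, τ = 187 × 0.6 = 112.2 N·m clockwise.
Block: 41.9 × 10 = 419 N down at 3.38 m → arm 1.16 m, τ = 419 × 1.16 = 486 N·m clockwise.
Net load moment about support A = 1251 N·m clockwise.
Reaction R at support B is upward at 0 m, arm 4.54 m → moment R × 4.54 counterclockwise.
Στ = 0 ⇒ R × 4.54 = 1251 ⇒ R = 276 N.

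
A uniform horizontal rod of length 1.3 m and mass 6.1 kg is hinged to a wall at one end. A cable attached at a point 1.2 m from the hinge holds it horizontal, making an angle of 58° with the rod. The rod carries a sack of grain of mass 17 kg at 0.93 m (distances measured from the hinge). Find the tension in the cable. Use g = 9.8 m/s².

Sum moments about the hinge (the unknown hinge reaction has zero arm there).
Beam weight: 6.1 × 9.8 = 59.78 N down at 0.65 m → arm 0.65 m, τ = 59.78 × 0.65 = 38.86 N·m clockwise.
Sack of grain: 17 × 9.8 = 166.6 N down at 0.93 m → arm 0.93 m, τ = 166.6 × 0.93 = 154.9 N·m clockwise.
Total clockwise load moment = 193.8 N·m.
The cable tension T acts at 1.2 m; only its component perpendicular to the rod, T sinθ, produces torque. sin 58° = 0.848.
Setting net torque to zero: T × 1.2 × 0.848 = 193.8 → T = 193.8 / 1.018 = 190 N.

T ≈ 190 N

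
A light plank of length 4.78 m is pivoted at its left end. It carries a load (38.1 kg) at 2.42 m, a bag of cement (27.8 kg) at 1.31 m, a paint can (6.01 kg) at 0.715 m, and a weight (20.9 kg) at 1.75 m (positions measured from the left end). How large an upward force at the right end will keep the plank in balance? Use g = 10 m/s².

F ≈ 355 N

Choose the left end as the axis so the unknown pivot reaction has zero arm there.
Load: 38.1 × 10 = 381 N down at 2.42 m → arm 2.42 m, τ = 381 × 2.42 = 922 N·m clockwise.
Bag of cement: 27.8 × 10 = 278 N down at 1.31 m → arm 1.31 m, τ = 278 × 1.31 = 364.2 N·m clockwise.
Paint can: 6.01 × 10 = 60.1 N down at 0.715 m → arm 0.715 m, τ = 60.1 × 0.715 = 42.97 N·m clockwise.
Weight: 20.9 × 10 = 209 N down at 1.75 m → arm 1.75 m, τ = 209 × 1.75 = 365.8 N·m clockwise.
Net moment of the loads = 1695 N·m clockwise.
The upward force F acts at the right end, arm 4.78 m, giving F × 4.78 counterclockwise.
For rotational equilibrium, F × 4.78 = 1695, so F = 1695 / 4.78 = 355 N.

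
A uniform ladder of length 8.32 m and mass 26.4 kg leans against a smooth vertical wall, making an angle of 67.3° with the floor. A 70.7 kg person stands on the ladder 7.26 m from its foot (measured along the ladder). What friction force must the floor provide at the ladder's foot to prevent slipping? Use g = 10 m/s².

f ≈ 313 N

Sum moments about the foot of the ladder (the floor normal and friction both act there and drop out).
Ladder weight 26.4×10 = 264 N acts at 4.16 m along the ladder; its horizontal arm is 4.16·cos67.3° = 1.605 m → τ = 423.7 N·m clockwise.
Person: 70.7×10 = 707 N at 7.26 m → arm 2.802 m → τ = 1981 N·m clockwise.
Wall normal N acts horizontally at the top; its moment arm is the height L sinθ = 8.32·sin67.3° = 7.676 m, counterclockwise.
Balancing moments: N × 7.676 = 2405, giving N = 313 N.
ΣFx = 0: friction at the foot balances the wall's push, so f = N_wall = 313 N.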